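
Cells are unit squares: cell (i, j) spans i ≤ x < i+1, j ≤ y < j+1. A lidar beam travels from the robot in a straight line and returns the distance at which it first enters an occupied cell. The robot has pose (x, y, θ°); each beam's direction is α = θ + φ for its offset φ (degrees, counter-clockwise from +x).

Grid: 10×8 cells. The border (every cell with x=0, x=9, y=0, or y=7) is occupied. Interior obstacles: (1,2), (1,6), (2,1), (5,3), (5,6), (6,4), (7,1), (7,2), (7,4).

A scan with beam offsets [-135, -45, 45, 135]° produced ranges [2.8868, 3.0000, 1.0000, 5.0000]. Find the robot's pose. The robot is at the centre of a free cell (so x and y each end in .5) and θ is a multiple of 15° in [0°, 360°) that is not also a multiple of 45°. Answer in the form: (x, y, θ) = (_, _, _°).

(x, y, θ) = (4.5, 4.5, 255°)

The pose lattice has 39·16 = 624 candidates. Test each by forward raycasting.
  (7.5, 5.5, 300°): beam 1 = 1.9319 ≠ 2.8868 ✗
  (4.5, 3.5, 255°): beam 1 = 4.0415 ≠ 2.8868 ✗
  (5.5, 4.5, 345°): beam 1 = 4.0415 ≠ 2.8868 ✗
  (1.5, 3.5, 285°): beam 1 = 0.5774 ≠ 2.8868 ✗
  …
  (4.5, 4.5, 255°): r_1=2.8868, r_2=3.0000, r_3=1.0000, r_4=5.0000 — all match ✓
Only this pose fits every beam.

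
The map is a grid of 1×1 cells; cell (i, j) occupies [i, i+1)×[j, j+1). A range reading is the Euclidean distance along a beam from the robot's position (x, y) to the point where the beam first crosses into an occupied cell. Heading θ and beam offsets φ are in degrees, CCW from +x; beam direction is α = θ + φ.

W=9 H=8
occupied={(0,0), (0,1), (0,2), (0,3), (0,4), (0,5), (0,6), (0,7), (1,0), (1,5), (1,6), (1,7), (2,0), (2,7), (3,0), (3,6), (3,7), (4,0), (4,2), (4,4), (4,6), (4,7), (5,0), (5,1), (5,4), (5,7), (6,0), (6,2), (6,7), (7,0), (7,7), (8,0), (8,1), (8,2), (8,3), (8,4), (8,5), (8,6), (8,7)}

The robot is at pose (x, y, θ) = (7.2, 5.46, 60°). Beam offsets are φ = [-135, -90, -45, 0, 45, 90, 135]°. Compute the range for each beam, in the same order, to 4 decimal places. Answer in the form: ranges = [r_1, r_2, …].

ranges = [3.0910, 0.9238, 0.8282, 1.6000, 1.5943, 2.5403, 1.7773]

beam 1: φ=-135°, α=285°
  d=(0.2588,-0.9659)  start (7,5)  tX=3.0910 tY=0.4762  stride 1/|dx|=3.8637 1/|dy|=1.0353
    cross y-line → (7,4), t=0.4762
    cross y-line → (7,3), t=1.5115
    cross y-line → (7,2), t=2.5468
    cross x-line → (8,2), t=3.0910 (wall)
  → r_1 = 3.0910
beam 2: φ=-90°, α=330°
  d=(0.8660,-0.5000)  start (7,5)  tX=0.9238 tY=0.9200  stride 1/|dx|=1.1547 1/|dy|=2.0000
    cross y-line → (7,4), t=0.9200
    cross x-line → (8,4), t=0.9238 (wall)
  → r_2 = 0.9238
beam 3: φ=-45°, α=15°
  d=(0.9659,0.2588)  start (7,5)  tX=0.8282 tY=2.0864  stride 1/|dx|=1.0353 1/|dy|=3.8637
    cross x-line → (8,5), t=0.8282 (wall)
  → r_3 = 0.8282
beam 4: φ=0°, α=60°
  d=(0.5000,0.8660)  start (7,5)  tX=1.6000 tY=0.6235  stride 1/|dx|=2.0000 1/|dy|=1.1547
    cross y-line → (7,6), t=0.6235
    cross x-line → (8,6), t=1.6000 (wall)
  → r_4 = 1.6000
beam 5: φ=45°, α=105°
  d=(-0.2588,0.9659)  start (7,5)  tX=0.7727 tY=0.5590  stride 1/|dx|=3.8637 1/|dy|=1.0353
    cross y-line → (7,6), t=0.5590
    cross x-line → (6,6), t=0.7727
    cross y-line → (6,7), t=1.5943 (wall)
  → r_5 = 1.5943
beam 6: φ=90°, α=150°
  d=(-0.8660,0.5000)  start (7,5)  tX=0.2309 tY=1.0800  stride 1/|dx|=1.1547 1/|dy|=2.0000
    cross x-line → (6,5), t=0.2309
    cross y-line → (6,6), t=1.0800
    cross x-line → (5,6), t=1.3856
    cross x-line → (4,6), t=2.5403 (wall)
  → r_6 = 2.5403
beam 7: φ=135°, α=195°
  d=(-0.9659,-0.2588)  start (7,5)  tX=0.2071 tY=1.7773  stride 1/|dx|=1.0353 1/|dy|=3.8637
    cross x-line → (6,5), t=0.2071
    cross x-line → (5,5), t=1.2423
    cross y-line → (5,4), t=1.7773 (wall)
  → r_7 = 1.7773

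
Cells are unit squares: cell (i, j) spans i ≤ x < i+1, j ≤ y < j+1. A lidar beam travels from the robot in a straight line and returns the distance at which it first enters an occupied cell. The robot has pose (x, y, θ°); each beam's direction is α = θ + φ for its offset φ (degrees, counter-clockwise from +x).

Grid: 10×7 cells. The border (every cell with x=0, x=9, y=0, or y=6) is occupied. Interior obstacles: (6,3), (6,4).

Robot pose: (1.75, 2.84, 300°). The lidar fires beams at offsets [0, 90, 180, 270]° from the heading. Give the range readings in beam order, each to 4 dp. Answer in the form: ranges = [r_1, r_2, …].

ranges = [2.1246, 6.3200, 1.5000, 0.8660]

beam 1: φ=0°, α=300°
  direction (0.5000, -0.8660); cell (1,2); t to first gridline: x 0.5000, y 0.9699 (then +2.0000 / +1.1547)
    (2,2) via x @ 0.5000
    (2,1) via y @ 0.9699
    (2,0) via y @ 2.1246  # hit
  → r_1 = 2.1246
beam 2: φ=90°, α=30°
  direction (0.8660, 0.5000); cell (1,2); t to first gridline: x 0.2887, y 0.3200 (then +1.1547 / +2.0000)
    (2,2) via x @ 0.2887
    (2,3) via y @ 0.3200
    (3,3) via x @ 1.4434
    (3,4) via y @ 2.3200
    (4,4) via x @ 2.5981
    (5,4) via x @ 3.7528
    (5,5) via y @ 4.3200
    (6,5) via x @ 4.9075
    (7,5) via x @ 6.0622
    (7,6) via y @ 6.3200  # hit
  → r_2 = 6.3200
beam 3: φ=180°, α=120°
  direction (-0.5000, 0.8660); cell (1,2); t to first gridline: x 1.5000, y 0.1848 (then +2.0000 / +1.1547)
    (1,3) via y @ 0.1848
    (1,4) via y @ 1.3395
    (0,4) via x @ 1.5000  # hit
  → r_3 = 1.5000
beam 4: φ=270°, α=210°
  direction (-0.8660, -0.5000); cell (1,2); t to first gridline: x 0.8660, y 1.6800 (then +1.1547 / +2.0000)
    (0,2) via x @ 0.8660  # hit
  → r_4 = 0.8660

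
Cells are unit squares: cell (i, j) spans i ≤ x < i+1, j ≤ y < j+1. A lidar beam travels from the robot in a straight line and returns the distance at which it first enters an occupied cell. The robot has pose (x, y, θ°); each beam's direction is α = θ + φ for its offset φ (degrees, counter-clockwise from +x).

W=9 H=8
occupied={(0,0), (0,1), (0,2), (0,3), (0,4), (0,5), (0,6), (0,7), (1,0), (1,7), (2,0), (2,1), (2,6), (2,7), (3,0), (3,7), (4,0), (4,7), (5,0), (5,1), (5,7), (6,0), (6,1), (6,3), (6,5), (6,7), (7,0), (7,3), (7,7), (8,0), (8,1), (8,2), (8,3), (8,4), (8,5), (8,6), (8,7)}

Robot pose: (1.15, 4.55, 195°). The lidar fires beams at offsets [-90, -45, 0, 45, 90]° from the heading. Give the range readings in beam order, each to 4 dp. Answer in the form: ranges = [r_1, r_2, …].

beam 1: φ=-90°, α=105°
  direction (-0.2588, 0.9659); cell (1,4); t to first gridline: x 0.5796, y 0.4659 (then +3.8637 / +1.0353)
    (1,5) via y @ 0.4659
    (0,5) via x @ 0.5796  # hit
  → r_1 = 0.5796
beam 2: φ=-45°, α=150°
  direction (-0.8660, 0.5000); cell (1,4); t to first gridline: x 0.1732, y 0.9000 (then +1.1547 / +2.0000)
    (0,4) via x @ 0.1732  # hit
  → r_2 = 0.1732
beam 3: φ=0°, α=195°
  direction (-0.9659, -0.2588); cell (1,4); t to first gridline: x 0.1553, y 2.1250 (then +1.0353 / +3.8637)
    (0,4) via x @ 0.1553  # hit
  → r_3 = 0.1553
beam 4: φ=45°, α=240°
  direction (-0.5000, -0.8660); cell (1,4); t to first gridline: x 0.3000, y 0.6351 (then +2.0000 / +1.1547)
    (0,4) via x @ 0.3000  # hit
  → r_4 = 0.3000
beam 5: φ=90°, α=285°
  direction (0.2588, -0.9659); cell (1,4); t to first gridline: x 3.2841, y 0.5694 (then +3.8637 / +1.0353)
    (1,3) via y @ 0.5694
    (1,2) via y @ 1.6047
    (1,1) via y @ 2.6400
    (2,1) via x @ 3.2841  # hit
  → r_5 = 3.2841

ranges = [0.5796, 0.1732, 0.1553, 0.3000, 3.2841]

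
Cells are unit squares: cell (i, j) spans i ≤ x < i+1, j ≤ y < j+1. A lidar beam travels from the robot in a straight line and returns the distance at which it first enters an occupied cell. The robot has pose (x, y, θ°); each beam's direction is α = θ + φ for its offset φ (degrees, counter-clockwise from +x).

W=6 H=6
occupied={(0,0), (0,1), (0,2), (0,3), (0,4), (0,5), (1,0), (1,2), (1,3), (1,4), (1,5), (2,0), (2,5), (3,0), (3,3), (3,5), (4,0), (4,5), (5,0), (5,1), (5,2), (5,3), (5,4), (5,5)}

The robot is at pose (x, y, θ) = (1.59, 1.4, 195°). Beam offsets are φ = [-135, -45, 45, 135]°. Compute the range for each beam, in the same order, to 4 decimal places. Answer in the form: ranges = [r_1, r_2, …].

beam 1: φ=-135°, α=60°
  dir = (cos 60°, sin 60°) = (0.5000, 0.8660); from cell (1,1)
  next x-line at t=0.8200, next y-line at t=0.6928; Δt_x=2.0000, Δt_y=1.1547
    y: enter (1,2) at t=0.6928 ← occupied
  → r_1 = 0.6928
beam 2: φ=-45°, α=150°
  dir = (cos 150°, sin 150°) = (-0.8660, 0.5000); from cell (1,1)
  next x-line at t=0.6813, next y-line at t=1.2000; Δt_x=1.1547, Δt_y=2.0000
    x: enter (0,1) at t=0.6813 ← occupied
  → r_2 = 0.6813
beam 3: φ=45°, α=240°
  dir = (cos 240°, sin 240°) = (-0.5000, -0.8660); from cell (1,1)
  next x-line at t=1.1800, next y-line at t=0.4619; Δt_x=2.0000, Δt_y=1.1547
    y: enter (1,0) at t=0.4619 ← occupied
  → r_3 = 0.4619
beam 4: φ=135°, α=330°
  dir = (cos 330°, sin 330°) = (0.8660, -0.5000); from cell (1,1)
  next x-line at t=0.4734, next y-line at t=0.8000; Δt_x=1.1547, Δt_y=2.0000
    x: enter (2,1) at t=0.4734
    y: enter (2,0) at t=0.8000 ← occupied
  → r_4 = 0.8000

ranges = [0.6928, 0.6813, 0.4619, 0.8000]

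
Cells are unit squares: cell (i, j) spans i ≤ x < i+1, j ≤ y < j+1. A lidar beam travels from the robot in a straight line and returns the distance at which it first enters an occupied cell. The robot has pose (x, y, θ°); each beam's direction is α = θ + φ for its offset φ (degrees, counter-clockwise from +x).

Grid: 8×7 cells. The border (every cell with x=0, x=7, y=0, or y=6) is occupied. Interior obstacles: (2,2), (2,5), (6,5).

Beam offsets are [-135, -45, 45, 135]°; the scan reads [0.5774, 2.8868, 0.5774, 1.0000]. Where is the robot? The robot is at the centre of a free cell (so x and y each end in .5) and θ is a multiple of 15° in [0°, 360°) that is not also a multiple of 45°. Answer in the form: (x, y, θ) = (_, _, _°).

The pose lattice has 27·16 = 432 candidates. Test each by forward raycasting.
  (3.5, 4.5, 330°): beam 1 = 2.5882 ≠ 0.5774 ✗
  (6.5, 2.5, 240°): beam 1 = 3.6235 ≠ 0.5774 ✗
  (3.5, 5.5, 345°): beam 2 = 5.1962 ≠ 2.8868 ✗
  (2.5, 1.5, 195°): beam 2 = 1.7321 ≠ 2.8868 ✗
  …
  (1.5, 2.5, 105°): r_1=0.5774, r_2=2.8868, r_3=0.5774, r_4=1.0000 — all match ✓
Unique over the lattice → pose = (1.5, 2.5, 105°).

(x, y, θ) = (1.5, 2.5, 105°)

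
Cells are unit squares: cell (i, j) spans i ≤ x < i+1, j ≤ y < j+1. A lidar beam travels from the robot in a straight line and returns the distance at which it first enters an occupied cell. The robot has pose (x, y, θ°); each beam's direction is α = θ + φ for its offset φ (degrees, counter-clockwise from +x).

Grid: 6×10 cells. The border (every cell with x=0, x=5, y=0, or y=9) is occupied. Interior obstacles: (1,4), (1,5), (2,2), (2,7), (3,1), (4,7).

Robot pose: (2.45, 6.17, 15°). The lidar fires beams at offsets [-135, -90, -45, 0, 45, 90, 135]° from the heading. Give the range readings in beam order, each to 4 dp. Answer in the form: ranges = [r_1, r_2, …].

ranges = [0.9000, 4.3171, 2.9445, 2.6400, 0.9584, 0.8593, 1.6743]

beam 1: φ=-135°, α=240°
  direction (-0.5000, -0.8660); cell (2,6); t to first gridline: x 0.9000, y 0.1963 (then +2.0000 / +1.1547)
    (2,5) via y @ 0.1963
    (1,5) via x @ 0.9000  # hit
  → r_1 = 0.9000
beam 2: φ=-90°, α=285°
  direction (0.2588, -0.9659); cell (2,6); t to first gridline: x 2.1250, y 0.1760 (then +3.8637 / +1.0353)
    (2,5) via y @ 0.1760
    (2,4) via y @ 1.2113
    (3,4) via x @ 2.1250
    (3,3) via y @ 2.2465
    (3,2) via y @ 3.2818
    (3,1) via y @ 4.3171  # hit
  → r_2 = 4.3171
beam 3: φ=-45°, α=330°
  direction (0.8660, -0.5000); cell (2,6); t to first gridline: x 0.6351, y 0.3400 (then +1.1547 / +2.0000)
    (2,5) via y @ 0.3400
    (3,5) via x @ 0.6351
    (4,5) via x @ 1.7898
    (4,4) via y @ 2.3400
    (5,4) via x @ 2.9445  # hit
  → r_3 = 2.9445
beam 4: φ=0°, α=15°
  direction (0.9659, 0.2588); cell (2,6); t to first gridline: x 0.5694, y 3.2069 (then +1.0353 / +3.8637)
    (3,6) via x @ 0.5694
    (4,6) via x @ 1.6047
    (5,6) via x @ 2.6400  # hit
  → r_4 = 2.6400
beam 5: φ=45°, α=60°
  direction (0.5000, 0.8660); cell (2,6); t to first gridline: x 1.1000, y 0.9584 (then +2.0000 / +1.1547)
    (2,7) via y @ 0.9584  # hit
  → r_5 = 0.9584
beam 6: φ=90°, α=105°
  direction (-0.2588, 0.9659); cell (2,6); t to first gridline: x 1.7387, y 0.8593 (then +3.8637 / +1.0353)
    (2,7) via y @ 0.8593  # hit
  → r_6 = 0.8593
beam 7: φ=135°, α=150°
  direction (-0.8660, 0.5000); cell (2,6); t to first gridline: x 0.5196, y 1.6600 (then +1.1547 / +2.0000)
    (1,6) via x @ 0.5196
    (1,7) via y @ 1.6600
    (0,7) via x @ 1.6743  # hit
  → r_7 = 1.6743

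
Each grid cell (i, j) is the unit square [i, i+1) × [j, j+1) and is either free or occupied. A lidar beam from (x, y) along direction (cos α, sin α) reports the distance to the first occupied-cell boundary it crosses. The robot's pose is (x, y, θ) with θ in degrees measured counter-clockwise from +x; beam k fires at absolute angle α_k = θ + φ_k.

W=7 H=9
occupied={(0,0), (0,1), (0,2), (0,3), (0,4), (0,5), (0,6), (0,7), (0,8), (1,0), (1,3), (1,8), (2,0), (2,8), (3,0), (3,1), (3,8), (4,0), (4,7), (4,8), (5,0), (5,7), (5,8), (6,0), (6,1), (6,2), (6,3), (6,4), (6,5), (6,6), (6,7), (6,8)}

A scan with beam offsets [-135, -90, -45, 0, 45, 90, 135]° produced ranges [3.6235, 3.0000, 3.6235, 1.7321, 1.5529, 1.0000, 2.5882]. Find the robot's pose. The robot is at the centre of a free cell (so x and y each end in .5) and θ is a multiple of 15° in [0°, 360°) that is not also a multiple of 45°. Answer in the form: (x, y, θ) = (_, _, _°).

(x, y, θ) = (2.5, 4.5, 150°)

Enumerate (i+0.5, j+0.5, θ) over the 31 free cells and 16 admissible headings. For each, cast all 7 beams and compare to the given ranges.
  (4.5, 6.5, 285°): beam 1 = 3.0000 ≠ 3.6235 ✗
  (3.5, 7.5, 165°): beam 1 = 0.5774 ≠ 3.6235 ✗
  (2.5, 4.5, 120°): beam 2 = 4.0415 ≠ 3.0000 ✗
  (3.5, 2.5, 300°): beam 1 = 1.9319 ≠ 3.6235 ✗
  …
  (2.5, 4.5, 150°): r_1=3.6235, r_2=3.0000, r_3=3.6235, r_4=1.7321, r_5=1.5529, r_6=1.0000, r_7=2.5882 — all match ✓
No second candidate reproduces the full scan.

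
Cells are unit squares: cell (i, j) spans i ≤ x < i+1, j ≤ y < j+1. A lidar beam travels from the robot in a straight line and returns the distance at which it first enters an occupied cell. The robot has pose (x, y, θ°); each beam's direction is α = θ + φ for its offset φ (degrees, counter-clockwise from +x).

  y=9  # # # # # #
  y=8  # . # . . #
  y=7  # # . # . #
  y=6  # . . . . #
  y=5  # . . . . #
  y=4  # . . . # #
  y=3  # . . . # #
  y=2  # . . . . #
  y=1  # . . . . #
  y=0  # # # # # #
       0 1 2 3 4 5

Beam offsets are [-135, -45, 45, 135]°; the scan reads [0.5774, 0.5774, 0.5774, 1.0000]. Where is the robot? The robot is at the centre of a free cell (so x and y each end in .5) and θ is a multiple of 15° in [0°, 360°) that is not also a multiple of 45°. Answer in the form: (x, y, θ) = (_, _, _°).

Enumerate (i+0.5, j+0.5, θ) over the 27 free cells and 16 admissible headings. For each, cast all 4 beams and compare to the given ranges.
  (4.5, 5.5, 30°): beam 1 = 0.5176 ≠ 0.5774 ✗
  (2.5, 7.5, 120°): beam 1 = 0.5176 ≠ 0.5774 ✗
  (4.5, 6.5, 150°): beam 1 = 0.5176 ≠ 0.5774 ✗
  (4.5, 1.5, 210°): beam 1 = 1.5529 ≠ 0.5774 ✗
  (4.5, 5.5, 195°): beam 1 = 1.0000 ≠ 0.5774 ✗
  …
  (3.5, 8.5, 255°): r_1=0.5774, r_2=0.5774, r_3=0.5774, r_4=1.0000 — all match ✓
Only this pose fits every beam.

(x, y, θ) = (3.5, 8.5, 255°)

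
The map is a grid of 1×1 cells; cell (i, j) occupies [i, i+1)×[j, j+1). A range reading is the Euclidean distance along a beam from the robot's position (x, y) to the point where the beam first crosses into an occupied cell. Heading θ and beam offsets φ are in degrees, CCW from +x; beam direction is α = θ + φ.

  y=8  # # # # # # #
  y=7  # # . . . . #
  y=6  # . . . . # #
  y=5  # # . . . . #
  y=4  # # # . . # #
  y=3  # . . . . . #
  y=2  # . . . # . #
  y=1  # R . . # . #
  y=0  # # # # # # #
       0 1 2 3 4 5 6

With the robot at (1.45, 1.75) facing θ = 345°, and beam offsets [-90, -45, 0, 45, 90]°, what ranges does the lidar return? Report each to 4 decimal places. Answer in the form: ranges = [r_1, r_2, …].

beam 1: φ=-90°, α=255°
  direction (-0.2588, -0.9659); cell (1,1); t to first gridline: x 1.7387, y 0.7765 (then +3.8637 / +1.0353)
    (1,0) via y @ 0.7765  # hit
  → r_1 = 0.7765
beam 2: φ=-45°, α=300°
  direction (0.5000, -0.8660); cell (1,1); t to first gridline: x 1.1000, y 0.8660 (then +2.0000 / +1.1547)
    (1,0) via y @ 0.8660  # hit
  → r_2 = 0.8660
beam 3: φ=0°, α=345°
  direction (0.9659, -0.2588); cell (1,1); t to first gridline: x 0.5694, y 2.8978 (then +1.0353 / +3.8637)
    (2,1) via x @ 0.5694
    (3,1) via x @ 1.6047
    (4,1) via x @ 2.6400  # hit
  → r_3 = 2.6400
beam 4: φ=45°, α=30°
  direction (0.8660, 0.5000); cell (1,1); t to first gridline: x 0.6351, y 0.5000 (then +1.1547 / +2.0000)
    (1,2) via y @ 0.5000
    (2,2) via x @ 0.6351
    (3,2) via x @ 1.7898
    (3,3) via y @ 2.5000
    (4,3) via x @ 2.9445
    (5,3) via x @ 4.0992
    (5,4) via y @ 4.5000  # hit
  → r_4 = 4.5000
beam 5: φ=90°, α=75°
  direction (0.2588, 0.9659); cell (1,1); t to first gridline: x 2.1250, y 0.2588 (then +3.8637 / +1.0353)
    (1,2) via y @ 0.2588
    (1,3) via y @ 1.2941
    (2,3) via x @ 2.1250
    (2,4) via y @ 2.3294  # hit
  → r_5 = 2.3294

ranges = [0.7765, 0.8660, 2.6400, 4.5000, 2.3294]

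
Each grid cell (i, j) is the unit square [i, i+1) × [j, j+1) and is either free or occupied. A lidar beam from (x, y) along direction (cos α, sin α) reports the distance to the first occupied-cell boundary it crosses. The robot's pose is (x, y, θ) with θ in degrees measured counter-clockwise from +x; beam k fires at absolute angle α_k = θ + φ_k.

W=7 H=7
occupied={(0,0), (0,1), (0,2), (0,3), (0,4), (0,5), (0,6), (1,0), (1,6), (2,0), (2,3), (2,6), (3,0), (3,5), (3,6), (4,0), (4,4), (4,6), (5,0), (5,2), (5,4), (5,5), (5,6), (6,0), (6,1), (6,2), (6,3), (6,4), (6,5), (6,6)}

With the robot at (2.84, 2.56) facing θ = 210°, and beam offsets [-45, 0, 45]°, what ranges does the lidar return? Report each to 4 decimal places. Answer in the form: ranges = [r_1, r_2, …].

ranges = [1.9049, 2.1246, 1.6150]

beam 1: φ=-45°, α=165°
  dir = (cos 165°, sin 165°) = (-0.9659, 0.2588); from cell (2,2)
  next x-line at t=0.8696, next y-line at t=1.7000; Δt_x=1.0353, Δt_y=3.8637
    x: enter (1,2) at t=0.8696
    y: enter (1,3) at t=1.7000
    x: enter (0,3) at t=1.9049 ← occupied
  → r_1 = 1.9049
beam 2: φ=0°, α=210°
  dir = (cos 210°, sin 210°) = (-0.8660, -0.5000); from cell (2,2)
  next x-line at t=0.9699, next y-line at t=1.1200; Δt_x=1.1547, Δt_y=2.0000
    x: enter (1,2) at t=0.9699
    y: enter (1,1) at t=1.1200
    x: enter (0,1) at t=2.1246 ← occupied
  → r_2 = 2.1246
beam 3: φ=45°, α=255°
  dir = (cos 255°, sin 255°) = (-0.2588, -0.9659); from cell (2,2)
  next x-line at t=3.2455, next y-line at t=0.5798; Δt_x=3.8637, Δt_y=1.0353
    y: enter (2,1) at t=0.5798
    y: enter (2,0) at t=1.6150 ← occupied
  → r_3 = 1.6150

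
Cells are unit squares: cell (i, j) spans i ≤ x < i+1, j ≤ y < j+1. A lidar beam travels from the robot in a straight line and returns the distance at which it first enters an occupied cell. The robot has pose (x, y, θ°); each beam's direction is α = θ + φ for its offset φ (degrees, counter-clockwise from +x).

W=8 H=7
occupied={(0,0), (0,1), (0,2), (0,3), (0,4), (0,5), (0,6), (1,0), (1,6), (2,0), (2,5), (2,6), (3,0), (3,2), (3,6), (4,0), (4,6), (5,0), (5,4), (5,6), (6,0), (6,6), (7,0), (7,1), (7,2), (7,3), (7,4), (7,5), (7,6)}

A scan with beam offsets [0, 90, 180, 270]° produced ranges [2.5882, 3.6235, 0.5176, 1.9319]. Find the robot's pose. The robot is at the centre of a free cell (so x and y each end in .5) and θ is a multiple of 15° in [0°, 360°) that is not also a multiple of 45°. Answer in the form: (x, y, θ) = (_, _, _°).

Enumerate (i+0.5, j+0.5, θ) over the 27 free cells and 16 admissible headings. For each, cast all 4 beams and compare to the given ranges.
  (1.5, 1.5, 15°): beam 1 = 1.9319 ≠ 2.5882 ✗
  (3.5, 3.5, 255°): beam 1 = 0.5176 ≠ 2.5882 ✗
  (6.5, 4.5, 120°): beam 1 = 1.7321 ≠ 2.5882 ✗
  …
  (4.5, 1.5, 75°): r_1=2.5882, r_2=3.6235, r_3=0.5176, r_4=1.9319 — all match ✓
Only this pose fits every beam.

(x, y, θ) = (4.5, 1.5, 75°)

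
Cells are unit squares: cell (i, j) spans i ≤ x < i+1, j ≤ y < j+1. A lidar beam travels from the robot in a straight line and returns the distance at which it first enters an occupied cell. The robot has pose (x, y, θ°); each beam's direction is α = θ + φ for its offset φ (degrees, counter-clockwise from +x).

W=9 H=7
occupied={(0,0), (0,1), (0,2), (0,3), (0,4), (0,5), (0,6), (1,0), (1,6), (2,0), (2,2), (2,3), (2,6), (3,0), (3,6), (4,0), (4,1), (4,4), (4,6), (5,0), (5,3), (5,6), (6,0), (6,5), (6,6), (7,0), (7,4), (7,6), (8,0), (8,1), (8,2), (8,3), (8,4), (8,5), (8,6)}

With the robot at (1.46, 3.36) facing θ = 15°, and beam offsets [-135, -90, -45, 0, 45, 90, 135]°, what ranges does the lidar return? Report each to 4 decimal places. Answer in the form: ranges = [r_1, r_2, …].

ranges = [0.9200, 2.4433, 0.6235, 0.5590, 3.0484, 1.7773, 0.5312]

beam 1: φ=-135°, α=240°
  d=(-0.5000,-0.8660)  start (1,3)  tX=0.9200 tY=0.4157  stride 1/|dx|=2.0000 1/|dy|=1.1547
    cross y-line → (1,2), t=0.4157
    cross x-line → (0,2), t=0.9200 (wall)
  → r_1 = 0.9200
beam 2: φ=-90°, α=285°
  d=(0.2588,-0.9659)  start (1,3)  tX=2.0864 tY=0.3727  stride 1/|dx|=3.8637 1/|dy|=1.0353
    cross y-line → (1,2), t=0.3727
    cross y-line → (1,1), t=1.4080
    cross x-line → (2,1), t=2.0864
    cross y-line → (2,0), t=2.4433 (wall)
  → r_2 = 2.4433
beam 3: φ=-45°, α=330°
  d=(0.8660,-0.5000)  start (1,3)  tX=0.6235 tY=0.7200  stride 1/|dx|=1.1547 1/|dy|=2.0000
    cross x-line → (2,3), t=0.6235 (wall)
  → r_3 = 0.6235
beam 4: φ=0°, α=15°
  d=(0.9659,0.2588)  start (1,3)  tX=0.5590 tY=2.4728  stride 1/|dx|=1.0353 1/|dy|=3.8637
    cross x-line → (2,3), t=0.5590 (wall)
  → r_4 = 0.5590
beam 5: φ=45°, α=60°
  d=(0.5000,0.8660)  start (1,3)  tX=1.0800 tY=0.7390  stride 1/|dx|=2.0000 1/|dy|=1.1547
    cross y-line → (1,4), t=0.7390
    cross x-line → (2,4), t=1.0800
    cross y-line → (2,5), t=1.8937
    cross y-line → (2,6), t=3.0484 (wall)
  → r_5 = 3.0484
beam 6: φ=90°, α=105°
  d=(-0.2588,0.9659)  start (1,3)  tX=1.7773 tY=0.6626  stride 1/|dx|=3.8637 1/|dy|=1.0353
    cross y-line → (1,4), t=0.6626
    cross y-line → (1,5), t=1.6979
    cross x-line → (0,5), t=1.7773 (wall)
  → r_6 = 1.7773
beam 7: φ=135°, α=150°
  d=(-0.8660,0.5000)  start (1,3)  tX=0.5312 tY=1.2800  stride 1/|dx|=1.1547 1/|dy|=2.0000
    cross x-line → (0,3), t=0.5312 (wall)
  → r_7 = 0.5312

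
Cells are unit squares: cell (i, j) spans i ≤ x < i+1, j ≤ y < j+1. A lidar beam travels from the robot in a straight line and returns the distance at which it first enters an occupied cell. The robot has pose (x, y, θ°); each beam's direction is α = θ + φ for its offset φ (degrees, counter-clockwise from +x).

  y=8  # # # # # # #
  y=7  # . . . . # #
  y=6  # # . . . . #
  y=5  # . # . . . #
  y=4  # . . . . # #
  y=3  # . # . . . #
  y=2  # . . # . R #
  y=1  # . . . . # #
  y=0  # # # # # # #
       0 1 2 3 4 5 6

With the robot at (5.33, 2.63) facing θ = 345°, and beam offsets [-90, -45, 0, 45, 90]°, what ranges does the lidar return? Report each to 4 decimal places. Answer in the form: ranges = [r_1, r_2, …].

beam 1: φ=-90°, α=255°
  dir = (cos 255°, sin 255°) = (-0.2588, -0.9659); from cell (5,2)
  next x-line at t=1.2750, next y-line at t=0.6522; Δt_x=3.8637, Δt_y=1.0353
    y: enter (5,1) at t=0.6522 ← occupied
  → r_1 = 0.6522
beam 2: φ=-45°, α=300°
  dir = (cos 300°, sin 300°) = (0.5000, -0.8660); from cell (5,2)
  next x-line at t=1.3400, next y-line at t=0.7275; Δt_x=2.0000, Δt_y=1.1547
    y: enter (5,1) at t=0.7275 ← occupied
  → r_2 = 0.7275
beam 3: φ=0°, α=345°
  dir = (cos 345°, sin 345°) = (0.9659, -0.2588); from cell (5,2)
  next x-line at t=0.6936, next y-line at t=2.4341; Δt_x=1.0353, Δt_y=3.8637
    x: enter (6,2) at t=0.6936 ← occupied
  → r_3 = 0.6936
beam 4: φ=45°, α=30°
  dir = (cos 30°, sin 30°) = (0.8660, 0.5000); from cell (5,2)
  next x-line at t=0.7736, next y-line at t=0.7400; Δt_x=1.1547, Δt_y=2.0000
    y: enter (5,3) at t=0.7400
    x: enter (6,3) at t=0.7736 ← occupied
  → r_4 = 0.7736
beam 5: φ=90°, α=75°
  dir = (cos 75°, sin 75°) = (0.2588, 0.9659); from cell (5,2)
  next x-line at t=2.5887, next y-line at t=0.3831; Δt_x=3.8637, Δt_y=1.0353
    y: enter (5,3) at t=0.3831
    y: enter (5,4) at t=1.4183 ← occupied
  → r_5 = 1.4183

ranges = [0.6522, 0.7275, 0.6936, 0.7736, 1.4183]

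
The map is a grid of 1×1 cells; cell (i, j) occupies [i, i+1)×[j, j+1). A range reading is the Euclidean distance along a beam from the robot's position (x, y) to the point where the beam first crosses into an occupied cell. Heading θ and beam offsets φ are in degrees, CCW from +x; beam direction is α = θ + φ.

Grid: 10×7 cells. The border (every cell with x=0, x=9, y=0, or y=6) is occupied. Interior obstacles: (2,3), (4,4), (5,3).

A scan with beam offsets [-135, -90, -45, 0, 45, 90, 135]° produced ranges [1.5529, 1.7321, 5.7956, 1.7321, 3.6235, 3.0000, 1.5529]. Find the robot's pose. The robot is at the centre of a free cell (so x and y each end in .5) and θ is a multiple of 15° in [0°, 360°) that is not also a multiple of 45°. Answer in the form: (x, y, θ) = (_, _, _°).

(x, y, θ) = (7.5, 4.5, 210°)

Candidates: 37 free-cell centres × 16 headings = 592 poses. Raycast each; keep the one whose scan matches to 4 dp.
  (7.5, 2.5, 300°): beam 1 = 1.9319 ≠ 1.5529 ✗
  (4.5, 2.5, 285°): beam 1 = 1.7321 ≠ 1.5529 ✗
  (7.5, 1.5, 15°): beam 1 = 0.5774 ≠ 1.5529 ✗
  (5.5, 2.5, 105°): beam 1 = 3.0000 ≠ 1.5529 ✗
  (3.5, 1.5, 150°): beam 1 = 5.6940 ≠ 1.5529 ✗
  …
  (7.5, 4.5, 210°): r_1=1.5529, r_2=1.7321, r_3=5.7956, r_4=1.7321, r_5=3.6235, r_6=3.0000, r_7=1.5529 — all match ✓
No second candidate reproduces the full scan.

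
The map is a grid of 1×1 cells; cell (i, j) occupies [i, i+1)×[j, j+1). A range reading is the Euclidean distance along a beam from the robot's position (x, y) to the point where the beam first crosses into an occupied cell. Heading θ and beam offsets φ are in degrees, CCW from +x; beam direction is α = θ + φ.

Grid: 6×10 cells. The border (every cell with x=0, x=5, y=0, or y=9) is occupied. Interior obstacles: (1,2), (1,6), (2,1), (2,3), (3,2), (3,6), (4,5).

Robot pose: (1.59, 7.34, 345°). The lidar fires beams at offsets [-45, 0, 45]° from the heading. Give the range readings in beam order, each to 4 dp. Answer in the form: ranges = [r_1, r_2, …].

beam 1: φ=-45°, α=300°
  d=(0.5000,-0.8660)  start (1,7)  tX=0.8200 tY=0.3926  stride 1/|dx|=2.0000 1/|dy|=1.1547
    cross y-line → (1,6), t=0.3926 (wall)
  → r_1 = 0.3926
beam 2: φ=0°, α=345°
  d=(0.9659,-0.2588)  start (1,7)  tX=0.4245 tY=1.3137  stride 1/|dx|=1.0353 1/|dy|=3.8637
    cross x-line → (2,7), t=0.4245
    cross y-line → (2,6), t=1.3137
    cross x-line → (3,6), t=1.4597 (wall)
  → r_2 = 1.4597
beam 3: φ=45°, α=30°
  d=(0.8660,0.5000)  start (1,7)  tX=0.4734 tY=1.3200  stride 1/|dx|=1.1547 1/|dy|=2.0000
    cross x-line → (2,7), t=0.4734
    cross y-line → (2,8), t=1.3200
    cross x-line → (3,8), t=1.6281
    cross x-line → (4,8), t=2.7828
    cross y-line → (4,9), t=3.3200 (wall)
  → r_3 = 3.3200

ranges = [0.3926, 1.4597, 3.3200]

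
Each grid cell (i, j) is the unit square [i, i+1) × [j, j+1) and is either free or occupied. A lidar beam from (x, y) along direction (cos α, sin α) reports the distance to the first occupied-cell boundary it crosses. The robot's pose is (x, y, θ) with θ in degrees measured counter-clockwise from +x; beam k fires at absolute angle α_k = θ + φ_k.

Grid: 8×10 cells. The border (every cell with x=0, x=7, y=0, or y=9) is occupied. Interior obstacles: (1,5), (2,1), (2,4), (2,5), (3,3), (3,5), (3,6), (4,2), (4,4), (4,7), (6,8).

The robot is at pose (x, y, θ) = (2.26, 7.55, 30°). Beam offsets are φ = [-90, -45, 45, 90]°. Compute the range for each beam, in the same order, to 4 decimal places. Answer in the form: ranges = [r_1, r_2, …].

beam 1: φ=-90°, α=300°
  direction (0.5000, -0.8660); cell (2,7); t to first gridline: x 1.4800, y 0.6351 (then +2.0000 / +1.1547)
    (2,6) via y @ 0.6351
    (3,6) via x @ 1.4800  # hit
  → r_1 = 1.4800
beam 2: φ=-45°, α=345°
  direction (0.9659, -0.2588); cell (2,7); t to first gridline: x 0.7661, y 2.1250 (then +1.0353 / +3.8637)
    (3,7) via x @ 0.7661
    (4,7) via x @ 1.8014  # hit
  → r_2 = 1.8014
beam 3: φ=45°, α=75°
  direction (0.2588, 0.9659); cell (2,7); t to first gridline: x 2.8591, y 0.4659 (then +3.8637 / +1.0353)
    (2,8) via y @ 0.4659
    (2,9) via y @ 1.5012  # hit
  → r_3 = 1.5012
beam 4: φ=90°, α=120°
  direction (-0.5000, 0.8660); cell (2,7); t to first gridline: x 0.5200, y 0.5196 (then +2.0000 / +1.1547)
    (2,8) via y @ 0.5196
    (1,8) via x @ 0.5200
    (1,9) via y @ 1.6743  # hit
  → r_4 = 1.6743

ranges = [1.4800, 1.8014, 1.5012, 1.6743]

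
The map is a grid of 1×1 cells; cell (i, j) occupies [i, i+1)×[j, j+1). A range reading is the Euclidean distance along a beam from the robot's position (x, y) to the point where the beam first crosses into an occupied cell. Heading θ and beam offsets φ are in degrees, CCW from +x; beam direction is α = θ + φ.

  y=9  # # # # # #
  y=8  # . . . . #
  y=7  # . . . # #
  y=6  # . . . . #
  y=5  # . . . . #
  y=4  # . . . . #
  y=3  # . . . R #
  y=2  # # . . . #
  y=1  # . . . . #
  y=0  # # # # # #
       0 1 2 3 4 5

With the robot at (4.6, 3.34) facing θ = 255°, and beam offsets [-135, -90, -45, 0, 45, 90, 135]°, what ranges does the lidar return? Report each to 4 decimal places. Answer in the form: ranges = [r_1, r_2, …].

beam 1: φ=-135°, α=120°
  direction (-0.5000, 0.8660); cell (4,3); t to first gridline: x 1.2000, y 0.7621 (then +2.0000 / +1.1547)
    (4,4) via y @ 0.7621
    (3,4) via x @ 1.2000
    (3,5) via y @ 1.9168
    (3,6) via y @ 3.0715
    (2,6) via x @ 3.2000
    (2,7) via y @ 4.2262
    (1,7) via x @ 5.2000
    (1,8) via y @ 5.3809
    (1,9) via y @ 6.5356  # hit
  → r_1 = 6.5356
beam 2: φ=-90°, α=165°
  direction (-0.9659, 0.2588); cell (4,3); t to first gridline: x 0.6212, y 2.5500 (then +1.0353 / +3.8637)
    (3,3) via x @ 0.6212
    (2,3) via x @ 1.6564
    (2,4) via y @ 2.5500
    (1,4) via x @ 2.6917
    (0,4) via x @ 3.7270  # hit
  → r_2 = 3.7270
beam 3: φ=-45°, α=210°
  direction (-0.8660, -0.5000); cell (4,3); t to first gridline: x 0.6928, y 0.6800 (then +1.1547 / +2.0000)
    (4,2) via y @ 0.6800
    (3,2) via x @ 0.6928
    (2,2) via x @ 1.8475
    (2,1) via y @ 2.6800
    (1,1) via x @ 3.0022
    (0,1) via x @ 4.1569  # hit
  → r_3 = 4.1569
beam 4: φ=0°, α=255°
  direction (-0.2588, -0.9659); cell (4,3); t to first gridline: x 2.3182, y 0.3520 (then +3.8637 / +1.0353)
    (4,2) via y @ 0.3520
    (4,1) via y @ 1.3873
    (3,1) via x @ 2.3182
    (3,0) via y @ 2.4225  # hit
  → r_4 = 2.4225
beam 5: φ=45°, α=300°
  direction (0.5000, -0.8660); cell (4,3); t to first gridline: x 0.8000, y 0.3926 (then +2.0000 / +1.1547)
    (4,2) via y @ 0.3926
    (5,2) via x @ 0.8000  # hit
  → r_5 = 0.8000
beam 6: φ=90°, α=345°
  direction (0.9659, -0.2588); cell (4,3); t to first gridline: x 0.4141, y 1.3137 (then +1.0353 / +3.8637)
    (5,3) via x @ 0.4141  # hit
  → r_6 = 0.4141
beam 7: φ=135°, α=30°
  direction (0.8660, 0.5000); cell (4,3); t to first gridline: x 0.4619, y 1.3200 (then +1.1547 / +2.0000)
    (5,3) via x @ 0.4619  # hit
  → r_7 = 0.4619

ranges = [6.5356, 3.7270, 4.1569, 2.4225, 0.8000, 0.4141, 0.4619]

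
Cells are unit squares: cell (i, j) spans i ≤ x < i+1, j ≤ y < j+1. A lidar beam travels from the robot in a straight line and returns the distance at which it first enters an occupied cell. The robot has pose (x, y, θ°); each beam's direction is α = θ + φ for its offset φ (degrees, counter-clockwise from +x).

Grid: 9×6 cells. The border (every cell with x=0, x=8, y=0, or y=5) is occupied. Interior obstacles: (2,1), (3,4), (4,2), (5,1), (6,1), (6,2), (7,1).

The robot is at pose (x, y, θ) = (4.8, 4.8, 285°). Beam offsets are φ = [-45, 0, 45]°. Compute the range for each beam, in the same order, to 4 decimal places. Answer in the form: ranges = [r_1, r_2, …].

ranges = [3.6000, 2.8988, 3.6950]

beam 1: φ=-45°, α=240°
  d=(-0.5000,-0.8660)  start (4,4)  tX=1.6000 tY=0.9238  stride 1/|dx|=2.0000 1/|dy|=1.1547
    cross y-line → (4,3), t=0.9238
    cross x-line → (3,3), t=1.6000
    cross y-line → (3,2), t=2.0785
    cross y-line → (3,1), t=3.2332
    cross x-line → (2,1), t=3.6000 (wall)
  → r_1 = 3.6000
beam 2: φ=0°, α=285°
  d=(0.2588,-0.9659)  start (4,4)  tX=0.7727 tY=0.8282  stride 1/|dx|=3.8637 1/|dy|=1.0353
    cross x-line → (5,4), t=0.7727
    cross y-line → (5,3), t=0.8282
    cross y-line → (5,2), t=1.8635
    cross y-line → (5,1), t=2.8988 (wall)
  → r_2 = 2.8988
beam 3: φ=45°, α=330°
  d=(0.8660,-0.5000)  start (4,4)  tX=0.2309 tY=1.6000  stride 1/|dx|=1.1547 1/|dy|=2.0000
    cross x-line → (5,4), t=0.2309
    cross x-line → (6,4), t=1.3856
    cross y-line → (6,3), t=1.6000
    cross x-line → (7,3), t=2.5403
    cross y-line → (7,2), t=3.6000
    cross x-line → (8,2), t=3.6950 (wall)
  → r_3 = 3.6950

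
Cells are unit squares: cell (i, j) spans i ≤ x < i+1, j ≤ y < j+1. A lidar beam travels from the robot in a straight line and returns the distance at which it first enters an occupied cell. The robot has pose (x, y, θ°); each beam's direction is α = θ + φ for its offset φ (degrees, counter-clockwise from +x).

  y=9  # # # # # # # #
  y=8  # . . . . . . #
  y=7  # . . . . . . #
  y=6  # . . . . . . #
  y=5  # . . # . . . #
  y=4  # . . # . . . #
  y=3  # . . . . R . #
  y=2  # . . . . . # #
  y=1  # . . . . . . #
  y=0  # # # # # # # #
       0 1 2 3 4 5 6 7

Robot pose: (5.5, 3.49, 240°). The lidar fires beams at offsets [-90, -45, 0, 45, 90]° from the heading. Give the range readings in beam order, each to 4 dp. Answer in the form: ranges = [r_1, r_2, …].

ranges = [1.7321, 4.6587, 2.8752, 2.5778, 0.9800]

beam 1: φ=-90°, α=150°
  cosα=-0.8660 sinα=0.5000 | (5,3) | tMaxX 0.5774 tMaxY 1.0200 | tΔX 1.1547 tΔY 2.0000
    t=0.5774 [x] (4,3)
    t=1.0200 [y] (4,4)
    t=1.7321 [x] (3,4) — stop
  → r_1 = 1.7321
beam 2: φ=-45°, α=195°
  cosα=-0.9659 sinα=-0.2588 | (5,3) | tMaxX 0.5176 tMaxY 1.8932 | tΔX 1.0353 tΔY 3.8637
    t=0.5176 [x] (4,3)
    t=1.5529 [x] (3,3)
    t=1.8932 [y] (3,2)
    t=2.5882 [x] (2,2)
    t=3.6235 [x] (1,2)
    t=4.6587 [x] (0,2) — stop
  → r_2 = 4.6587
beam 3: φ=0°, α=240°
  cosα=-0.5000 sinα=-0.8660 | (5,3) | tMaxX 1.0000 tMaxY 0.5658 | tΔX 2.0000 tΔY 1.1547
    t=0.5658 [y] (5,2)
    t=1.0000 [x] (4,2)
    t=1.7205 [y] (4,1)
    t=2.8752 [y] (4,0) — stop
  → r_3 = 2.8752
beam 4: φ=45°, α=285°
  cosα=0.2588 sinα=-0.9659 | (5,3) | tMaxX 1.9319 tMaxY 0.5073 | tΔX 3.8637 tΔY 1.0353
    t=0.5073 [y] (5,2)
    t=1.5426 [y] (5,1)
    t=1.9319 [x] (6,1)
    t=2.5778 [y] (6,0) — stop
  → r_4 = 2.5778
beam 5: φ=90°, α=330°
  cosα=0.8660 sinα=-0.5000 | (5,3) | tMaxX 0.5774 tMaxY 0.9800 | tΔX 1.1547 tΔY 2.0000
    t=0.5774 [x] (6,3)
    t=0.9800 [y] (6,2) — stop
  → r_5 = 0.9800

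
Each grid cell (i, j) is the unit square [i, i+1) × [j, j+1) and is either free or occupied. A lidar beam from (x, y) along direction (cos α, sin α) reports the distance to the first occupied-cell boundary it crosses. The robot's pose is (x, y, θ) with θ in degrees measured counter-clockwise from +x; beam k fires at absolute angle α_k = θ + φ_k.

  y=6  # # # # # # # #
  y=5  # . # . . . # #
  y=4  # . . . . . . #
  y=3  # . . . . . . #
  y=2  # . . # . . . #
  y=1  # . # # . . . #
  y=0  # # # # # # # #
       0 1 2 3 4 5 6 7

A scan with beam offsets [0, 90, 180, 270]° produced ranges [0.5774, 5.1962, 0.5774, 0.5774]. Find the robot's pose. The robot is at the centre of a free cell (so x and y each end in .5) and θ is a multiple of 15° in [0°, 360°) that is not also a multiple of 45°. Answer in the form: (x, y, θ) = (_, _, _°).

The pose lattice has 25·16 = 400 candidates. Test each by forward raycasting.
  (6.5, 4.5, 75°): beam 1 = 0.5176 ≠ 0.5774 ✗
  (1.5, 5.5, 105°): beam 1 = 0.5176 ≠ 0.5774 ✗
  (3.5, 4.5, 30°): beam 1 = 2.8868 ≠ 0.5774 ✗
  …
  (1.5, 1.5, 330°): r_1=0.5774, r_2=5.1962, r_3=0.5774, r_4=0.5774 — all match ✓
Only this pose fits every beam.

(x, y, θ) = (1.5, 1.5, 330°)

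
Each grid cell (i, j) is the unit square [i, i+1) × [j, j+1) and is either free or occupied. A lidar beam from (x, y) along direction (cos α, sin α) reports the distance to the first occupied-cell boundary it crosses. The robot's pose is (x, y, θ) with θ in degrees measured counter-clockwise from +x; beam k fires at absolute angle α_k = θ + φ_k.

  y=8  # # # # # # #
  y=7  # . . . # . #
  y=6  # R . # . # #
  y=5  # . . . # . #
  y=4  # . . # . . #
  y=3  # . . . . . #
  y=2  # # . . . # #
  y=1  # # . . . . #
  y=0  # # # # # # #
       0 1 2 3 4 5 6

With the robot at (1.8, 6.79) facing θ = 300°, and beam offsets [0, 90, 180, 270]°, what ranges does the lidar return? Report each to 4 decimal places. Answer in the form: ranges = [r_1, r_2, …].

ranges = [2.4000, 2.4200, 1.3972, 0.9238]

beam 1: φ=0°, α=300°
  dir = (cos 300°, sin 300°) = (0.5000, -0.8660); from cell (1,6)
  next x-line at t=0.4000, next y-line at t=0.9122; Δt_x=2.0000, Δt_y=1.1547
    x: enter (2,6) at t=0.4000
    y: enter (2,5) at t=0.9122
    y: enter (2,4) at t=2.0669
    x: enter (3,4) at t=2.4000 ← occupied
  → r_1 = 2.4000
beam 2: φ=90°, α=30°
  dir = (cos 30°, sin 30°) = (0.8660, 0.5000); from cell (1,6)
  next x-line at t=0.2309, next y-line at t=0.4200; Δt_x=1.1547, Δt_y=2.0000
    x: enter (2,6) at t=0.2309
    y: enter (2,7) at t=0.4200
    x: enter (3,7) at t=1.3856
    y: enter (3,8) at t=2.4200 ← occupied
  → r_2 = 2.4200
beam 3: φ=180°, α=120°
  dir = (cos 120°, sin 120°) = (-0.5000, 0.8660); from cell (1,6)
  next x-line at t=1.6000, next y-line at t=0.2425; Δt_x=2.0000, Δt_y=1.1547
    y: enter (1,7) at t=0.2425
    y: enter (1,8) at t=1.3972 ← occupied
  → r_3 = 1.3972
beam 4: φ=270°, α=210°
  dir = (cos 210°, sin 210°) = (-0.8660, -0.5000); from cell (1,6)
  next x-line at t=0.9238, next y-line at t=1.5800; Δt_x=1.1547, Δt_y=2.0000
    x: enter (0,6) at t=0.9238 ← occupied
  → r_4 = 0.9238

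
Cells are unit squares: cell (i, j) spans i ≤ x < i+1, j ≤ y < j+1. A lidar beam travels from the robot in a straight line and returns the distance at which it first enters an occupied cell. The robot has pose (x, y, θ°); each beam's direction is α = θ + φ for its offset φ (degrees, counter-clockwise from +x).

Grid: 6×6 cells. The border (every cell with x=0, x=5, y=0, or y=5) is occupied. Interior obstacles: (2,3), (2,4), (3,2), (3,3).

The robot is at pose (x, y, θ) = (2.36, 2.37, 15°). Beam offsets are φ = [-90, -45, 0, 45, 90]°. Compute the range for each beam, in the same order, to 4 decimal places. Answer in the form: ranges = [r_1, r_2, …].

ranges = [1.4183, 0.7390, 0.6626, 0.7275, 0.6522]

beam 1: φ=-90°, α=285°
  cosα=0.2588 sinα=-0.9659 | (2,2) | tMaxX 2.4728 tMaxY 0.3831 | tΔX 3.8637 tΔY 1.0353
    t=0.3831 [y] (2,1)
    t=1.4183 [y] (2,0) — stop
  → r_1 = 1.4183
beam 2: φ=-45°, α=330°
  cosα=0.8660 sinα=-0.5000 | (2,2) | tMaxX 0.7390 tMaxY 0.7400 | tΔX 1.1547 tΔY 2.0000
    t=0.7390 [x] (3,2) — stop
  → r_2 = 0.7390
beam 3: φ=0°, α=15°
  cosα=0.9659 sinα=0.2588 | (2,2) | tMaxX 0.6626 tMaxY 2.4341 | tΔX 1.0353 tΔY 3.8637
    t=0.6626 [x] (3,2) — stop
  → r_3 = 0.6626
beam 4: φ=45°, α=60°
  cosα=0.5000 sinα=0.8660 | (2,2) | tMaxX 1.2800 tMaxY 0.7275 | tΔX 2.0000 tΔY 1.1547
    t=0.7275 [y] (2,3) — stop
  → r_4 = 0.7275
beam 5: φ=90°, α=105°
  cosα=-0.2588 sinα=0.9659 | (2,2) | tMaxX 1.3909 tMaxY 0.6522 | tΔX 3.8637 tΔY 1.0353
    t=0.6522 [y] (2,3) — stop
  → r_5 = 0.6522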